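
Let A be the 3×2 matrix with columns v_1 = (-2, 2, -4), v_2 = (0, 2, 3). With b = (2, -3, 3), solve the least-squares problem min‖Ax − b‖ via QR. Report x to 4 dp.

v_1 = (-2, 2, -4); ‖v_1‖ = 4.8990, so e_1 = (-0.4082, 0.4082, -0.8165).
e_1·v_2 = (-0.4082)·0 + 0.4082·2 + (-0.8165)·3 = -1.6330.
u_2 = v_2 + 1.6330·e_1 = (-0.6667, 2.6667, 1.6667).
‖u_2‖ = 3.2146, so e_2 = (-0.2074, 0.8296, 0.5185).
Qᵀb = (-4.4907, -1.3480).
Back-substitute: x_2 = -1.3480/3.2146 = -0.4194.
x_1 = (-4.4907 + 1.6330·(-0.4194))/4.8990 = -1.0565.

x = (-1.0565, -0.4194)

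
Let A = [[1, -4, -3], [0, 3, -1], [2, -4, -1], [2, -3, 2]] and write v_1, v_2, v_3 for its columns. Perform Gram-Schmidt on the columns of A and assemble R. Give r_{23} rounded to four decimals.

r_{23} = 1.3363

q_1 = v_1/‖v_1‖ = (1, 0, 2, 2)/3.0000 = (0.3333, 0.0000, 0.6667, 0.6667).
r_{12} = q_1·v_2 = -6.0000.
u_2 = v_2 + 6.0000·q_1 = (-2.0000, 3.0000, 0.0000, 1.0000).
‖u_2‖ = 3.7417, so q_2 = (-0.5345, 0.8018, 0.0000, 0.2673).
r_{23} = q_2·v_3 = 1.3363.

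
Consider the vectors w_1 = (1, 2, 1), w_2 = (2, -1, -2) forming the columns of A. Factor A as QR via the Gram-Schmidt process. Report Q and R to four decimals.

Q = [[0.4082, 0.8083], [0.8165, -0.1155], [0.4082, -0.5774]], R = [[2.4495, -0.8165], [0.0000, 2.8868]]

w_1 = (1, 2, 1); ‖w_1‖ = 2.4495, so e_1 = (0.4082, 0.8165, 0.4082).
e_1·w_2 = 0.4082·2 + 0.8165·(-1) + 0.4082·(-2) = -0.8165.
u_2 = w_2 + 0.8165·e_1 = (2.3333, -0.3333, -1.6667).
‖u_2‖ = 2.8868, so e_2 = (0.8083, -0.1155, -0.5774).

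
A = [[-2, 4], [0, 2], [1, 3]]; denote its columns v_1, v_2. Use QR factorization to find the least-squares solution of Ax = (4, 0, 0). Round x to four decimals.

x = (-1.2667, 0.3333)

v_1 = (-2, 0, 1); ‖v_1‖ = 2.2361, so e_1 = (-0.8944, 0.0000, 0.4472).
e_1·v_2 = (-0.8944)·4 + 0.0000·2 + 0.4472·3 = -2.2361.
u_2 = v_2 + 2.2361·e_1 = (2.0000, 2.0000, 4.0000).
‖u_2‖ = 4.8990, so e_2 = (0.4082, 0.4082, 0.8165).
Qᵀb = (-3.5777, 1.6330).
Back-substitute: x_2 = 1.6330/4.8990 = 0.3333.
x_1 = (-3.5777 + 2.2361·0.3333)/2.2361 = -1.2667.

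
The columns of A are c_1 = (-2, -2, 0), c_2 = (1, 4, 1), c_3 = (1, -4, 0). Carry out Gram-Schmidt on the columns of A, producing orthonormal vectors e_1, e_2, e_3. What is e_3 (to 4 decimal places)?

e_3 = (0.3015, -0.3015, 0.9045)

c_1 = (-2, -2, 0); ‖c_1‖ = 2.8284, so e_1 = (-0.7071, -0.7071, 0.0000).
e_1·c_2 = (-0.7071)·1 + (-0.7071)·4 + 0.0000·1 = -3.5355.
u_2 = c_2 + 3.5355·e_1 = (-1.5000, 1.5000, 1.0000).
‖u_2‖ = 2.3452, so e_2 = (-0.6396, 0.6396, 0.4264).
e_1·c_3 = (-0.7071)·1 + (-0.7071)·(-4) + 0.0000·0 = 2.1213; e_2·c_3 = (-0.6396)·1 + 0.6396·(-4) + 0.4264·0 = -3.1980.
u_3 = c_3 − 2.1213·e_1 + 3.1980·e_2 = (0.4545, -0.4545, 1.3636).
‖u_3‖ = 1.5076, so e_3 = (0.3015, -0.3015, 0.9045).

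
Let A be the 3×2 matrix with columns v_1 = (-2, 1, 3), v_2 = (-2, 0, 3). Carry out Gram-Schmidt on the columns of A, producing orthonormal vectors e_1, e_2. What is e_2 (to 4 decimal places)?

e_2 = (-0.1482, -0.9636, 0.2224)

v_1 = (-2, 1, 3); ‖v_1‖ = 3.7417, so e_1 = (-0.5345, 0.2673, 0.8018).
e_1·v_2 = (-0.5345)·(-2) + 0.2673·0 + 0.8018·3 = 3.4744.
u_2 = v_2 − 3.4744·e_1 = (-0.1429, -0.9286, 0.2143).
‖u_2‖ = 0.9636, so e_2 = (-0.1482, -0.9636, 0.2224).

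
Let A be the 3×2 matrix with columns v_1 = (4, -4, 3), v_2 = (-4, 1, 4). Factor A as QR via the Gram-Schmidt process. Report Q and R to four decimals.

q_1 = v_1/‖v_1‖ = (4, -4, 3)/6.4031 = (0.6247, -0.6247, 0.4685).
r_{12} = q_1·v_2 = -1.2494.
u_2 = v_2 + 1.2494·q_1 = (-3.2195, 0.2195, 4.5854).
‖u_2‖ = 5.6071, so q_2 = (-0.5742, 0.0391, 0.8178).

Q = [[0.6247, -0.5742], [-0.6247, 0.0391], [0.4685, 0.8178]], R = [[6.4031, -1.2494], [0.0000, 5.6071]]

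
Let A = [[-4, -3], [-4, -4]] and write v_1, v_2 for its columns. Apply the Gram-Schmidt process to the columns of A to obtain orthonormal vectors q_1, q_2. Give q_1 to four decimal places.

q_1 = (-0.7071, -0.7071)

q_1 = v_1/‖v_1‖ = (-4, -4)/5.6569 = (-0.7071, -0.7071).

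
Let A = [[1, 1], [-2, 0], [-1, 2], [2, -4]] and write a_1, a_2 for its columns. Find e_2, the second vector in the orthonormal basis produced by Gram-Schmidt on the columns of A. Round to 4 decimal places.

e_2 = (0.5290, -0.5012, 0.3063, -0.6125)

a_1 = (1, -2, -1, 2); ‖a_1‖ = 3.1623, so e_1 = (0.3162, -0.6325, -0.3162, 0.6325).
e_1·a_2 = 0.3162·1 + (-0.6325)·0 + (-0.3162)·2 + 0.6325·(-4) = -2.8460.
u_2 = a_2 + 2.8460·e_1 = (1.9000, -1.8000, 1.1000, -2.2000).
‖u_2‖ = 3.5917, so e_2 = (0.5290, -0.5012, 0.3063, -0.6125).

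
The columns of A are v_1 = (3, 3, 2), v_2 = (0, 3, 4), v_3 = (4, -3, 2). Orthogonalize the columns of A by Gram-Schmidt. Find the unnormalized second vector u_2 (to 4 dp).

e_1 = v_1/‖v_1‖ = (3, 3, 2)/4.6904 = (0.6396, 0.6396, 0.4264).
r_{12} = e_1·v_2 = 3.6244.
u_2 = v_2 − 3.6244·e_1 = (-2.3182, 0.6818, 2.4545).

u_2 = (-2.3182, 0.6818, 2.4545)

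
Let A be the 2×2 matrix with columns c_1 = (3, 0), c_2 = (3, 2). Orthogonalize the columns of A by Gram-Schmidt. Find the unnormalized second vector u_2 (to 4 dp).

u_2 = (0.0000, 2.0000)

c_1 = (3, 0); ‖c_1‖ = 3.0000, so e_1 = (1.0000, 0.0000).
e_1·c_2 = 1.0000·3 + 0.0000·2 = 3.0000.
u_2 = c_2 − 3.0000·e_1 = (0.0000, 2.0000).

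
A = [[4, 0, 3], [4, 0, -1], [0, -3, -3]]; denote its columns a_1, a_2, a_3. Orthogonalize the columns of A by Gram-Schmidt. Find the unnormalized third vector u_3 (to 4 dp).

a_1 = (4, 4, 0); ‖a_1‖ = 5.6569, so q_1 = (0.7071, 0.7071, 0.0000).
q_1·a_2 = 0.7071·0 + 0.7071·0 + 0.0000·(-3) = 0.0000.
u_2 = a_2 + 0.0000·q_1 = (0.0000, 0.0000, -3.0000).
‖u_2‖ = 3.0000, so q_2 = (0.0000, 0.0000, -1.0000).
q_1·a_3 = 0.7071·3 + 0.7071·(-1) + 0.0000·(-3) = 1.4142; q_2·a_3 = 0.0000·3 + 0.0000·(-1) + (-1.0000)·(-3) = 3.0000.
u_3 = a_3 − 1.4142·q_1 − 3.0000·q_2 = (2.0000, -2.0000, 0.0000).

u_3 = (2.0000, -2.0000, 0.0000)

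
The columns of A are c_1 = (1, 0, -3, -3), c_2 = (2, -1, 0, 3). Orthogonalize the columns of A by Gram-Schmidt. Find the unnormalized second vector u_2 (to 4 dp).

u_2 = (2.3684, -1.0000, -1.1053, 1.8947)

c_1 = (1, 0, -3, -3); ‖c_1‖ = 4.3589, so e_1 = (0.2294, 0.0000, -0.6882, -0.6882).
e_1·c_2 = 0.2294·2 + 0.0000·(-1) + (-0.6882)·0 + (-0.6882)·3 = -1.6059.
u_2 = c_2 + 1.6059·e_1 = (2.3684, -1.0000, -1.1053, 1.8947).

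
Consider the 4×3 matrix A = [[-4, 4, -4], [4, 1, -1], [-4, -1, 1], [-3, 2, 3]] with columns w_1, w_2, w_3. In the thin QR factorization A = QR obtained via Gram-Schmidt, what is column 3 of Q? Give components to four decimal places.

q_3 = (-0.4783, 0.0870, -0.0870, 0.8696)

q_1 = w_1/‖w_1‖ = (-4, 4, -4, -3)/7.5498 = (-0.5298, 0.5298, -0.5298, -0.3974).
r_{12} = q_1·w_2 = -1.8543.
u_2 = w_2 + 1.8543·q_1 = (3.0175, 1.9825, -1.9825, 1.2632).
‖u_2‖ = 4.3083, so q_2 = (0.7004, 0.4601, -0.4601, 0.2932).
r_{13} = q_1·w_3 = -0.1325; r_{23} = q_2·w_3 = -2.8423.
u_3 = w_3 + 0.1325·q_1 + 2.8423·q_2 = (-2.0794, 0.3781, -0.3781, 3.7807).
‖u_3‖ = 4.3478, so q_3 = (-0.4783, 0.0870, -0.0870, 0.8696).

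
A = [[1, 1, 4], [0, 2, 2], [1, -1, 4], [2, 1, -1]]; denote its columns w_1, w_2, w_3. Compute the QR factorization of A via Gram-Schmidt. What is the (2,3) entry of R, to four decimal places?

r_{23} = 0.3974

w_1 = (1, 0, 1, 2); ‖w_1‖ = 2.4495, so e_1 = (0.4082, 0.0000, 0.4082, 0.8165).
e_1·w_2 = 0.4082·1 + 0.0000·2 + 0.4082·(-1) + 0.8165·1 = 0.8165.
u_2 = w_2 − 0.8165·e_1 = (0.6667, 2.0000, -1.3333, 0.3333).
‖u_2‖ = 2.5166, so e_2 = (0.2649, 0.7947, -0.5298, 0.1325).
r_{23} = e_2·w_3 = 0.3974.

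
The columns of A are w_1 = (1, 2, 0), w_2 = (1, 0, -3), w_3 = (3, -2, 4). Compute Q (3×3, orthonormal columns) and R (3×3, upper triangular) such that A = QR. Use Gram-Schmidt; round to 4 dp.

w_1 = (1, 2, 0); ‖w_1‖ = 2.2361, so e_1 = (0.4472, 0.8944, 0.0000).
e_1·w_2 = 0.4472·1 + 0.8944·0 + 0.0000·(-3) = 0.4472.
u_2 = w_2 − 0.4472·e_1 = (0.8000, -0.4000, -3.0000).
‖u_2‖ = 3.1305, so e_2 = (0.2556, -0.1278, -0.9583).
e_1·w_3 = 0.4472·3 + 0.8944·(-2) + 0.0000·4 = -0.4472; e_2·w_3 = 0.2556·3 + (-0.1278)·(-2) + (-0.9583)·4 = -2.8111.
u_3 = w_3 + 0.4472·e_1 + 2.8111·e_2 = (3.9184, -1.9592, 1.3061).
‖u_3‖ = 4.5714, so e_3 = (0.8571, -0.4286, 0.2857).

Q = [[0.4472, 0.2556, 0.8571], [0.8944, -0.1278, -0.4286], [0.0000, -0.9583, 0.2857]], R = [[2.2361, 0.4472, -0.4472], [0.0000, 3.1305, -2.8111], [0.0000, 0.0000, 4.5714]]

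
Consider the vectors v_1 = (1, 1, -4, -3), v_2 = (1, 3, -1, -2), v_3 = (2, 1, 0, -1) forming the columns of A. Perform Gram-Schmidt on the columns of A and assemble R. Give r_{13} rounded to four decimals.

v_1 = (1, 1, -4, -3); ‖v_1‖ = 5.1962, so q_1 = (0.1925, 0.1925, -0.7698, -0.5774).
r_{13} = q_1·v_3 = 1.1547.

r_{13} = 1.1547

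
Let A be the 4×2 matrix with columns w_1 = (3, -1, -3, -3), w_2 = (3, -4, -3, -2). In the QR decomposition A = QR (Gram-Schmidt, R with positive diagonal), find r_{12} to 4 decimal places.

w_1 = (3, -1, -3, -3); ‖w_1‖ = 5.2915, so e_1 = (0.5669, -0.1890, -0.5669, -0.5669).
r_{12} = e_1·w_2 = 5.2915.

r_{12} = 5.2915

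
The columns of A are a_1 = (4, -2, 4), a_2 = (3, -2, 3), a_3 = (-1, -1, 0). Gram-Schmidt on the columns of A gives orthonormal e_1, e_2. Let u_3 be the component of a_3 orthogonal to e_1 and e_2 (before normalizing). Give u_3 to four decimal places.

u_3 = (-0.5000, 0.0000, 0.5000)

e_1 = a_1/‖a_1‖ = (4, -2, 4)/6.0000 = (0.6667, -0.3333, 0.6667).
r_{12} = e_1·a_2 = 4.6667.
u_2 = a_2 − 4.6667·e_1 = (-0.1111, -0.4444, -0.1111).
‖u_2‖ = 0.4714, so e_2 = (-0.2357, -0.9428, -0.2357).
r_{13} = e_1·a_3 = -0.3333; r_{23} = e_2·a_3 = 1.1785.
u_3 = a_3 + 0.3333·e_1 − 1.1785·e_2 = (-0.5000, 0.0000, 0.5000).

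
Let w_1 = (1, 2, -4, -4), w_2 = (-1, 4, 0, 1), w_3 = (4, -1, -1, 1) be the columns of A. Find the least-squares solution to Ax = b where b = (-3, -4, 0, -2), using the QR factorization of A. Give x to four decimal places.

q_1 = w_1/‖w_1‖ = (1, 2, -4, -4)/6.0828 = (0.1644, 0.3288, -0.6576, -0.6576).
r_{12} = q_1·w_2 = 0.4932.
u_2 = w_2 − 0.4932·q_1 = (-1.0811, 3.8378, 0.3243, 1.3243).
‖u_2‖ = 4.2139, so q_2 = (-0.2566, 0.9108, 0.0770, 0.3143).
r_{13} = q_1·w_3 = 0.3288; r_{23} = q_2·w_3 = -1.6997.
u_3 = w_3 − 0.3288·q_1 + 1.6997·q_2 = (3.5099, 0.4399, -0.6530, 1.7504).
‖u_3‖ = 4.0004, so q_3 = (0.8774, 0.1100, -0.1632, 0.4376).
Qᵀb = (-0.4932, -3.5019, -3.9471).
Back-substitute: x_3 = -3.9471/4.0004 = -0.9867.
x_2 = (-3.5019 + 1.6997·(-0.9867))/4.2139 = -1.2290.
x_1 = (-0.4932 − 0.4932·(-1.2290) − 0.3288·(-0.9867))/6.0828 = 0.0719.

x = (0.0719, -1.2290, -0.9867)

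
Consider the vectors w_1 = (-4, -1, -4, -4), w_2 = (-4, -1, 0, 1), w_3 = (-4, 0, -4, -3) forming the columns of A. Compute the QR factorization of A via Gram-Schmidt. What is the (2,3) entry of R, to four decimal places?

e_1 = w_1/‖w_1‖ = (-4, -1, -4, -4)/7.0000 = (-0.5714, -0.1429, -0.5714, -0.5714).
r_{12} = e_1·w_2 = 1.8571.
u_2 = w_2 − 1.8571·e_1 = (-2.9388, -0.7347, 1.0612, 2.0612).
‖u_2‖ = 3.8146, so e_2 = (-0.7704, -0.1926, 0.2782, 0.5404).
r_{23} = e_2·w_3 = 0.3478.

r_{23} = 0.3478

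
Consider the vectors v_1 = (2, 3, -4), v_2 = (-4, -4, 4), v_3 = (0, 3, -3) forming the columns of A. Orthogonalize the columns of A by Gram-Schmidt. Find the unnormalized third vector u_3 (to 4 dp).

u_3 = (-0.5000, 1.0000, 0.5000)

v_1 = (2, 3, -4); ‖v_1‖ = 5.3852, so e_1 = (0.3714, 0.5571, -0.7428).
e_1·v_2 = 0.3714·(-4) + 0.5571·(-4) + (-0.7428)·4 = -6.6850.
u_2 = v_2 + 6.6850·e_1 = (-1.5172, -0.2759, -0.9655).
‖u_2‖ = 1.8194, so e_2 = (-0.8339, -0.1516, -0.5307).
e_1·v_3 = 0.3714·0 + 0.5571·3 + (-0.7428)·(-3) = 3.8996; e_2·v_3 = (-0.8339)·0 + (-0.1516)·3 + (-0.5307)·(-3) = 1.1371.
u_3 = v_3 − 3.8996·e_1 − 1.1371·e_2 = (-0.5000, 1.0000, 0.5000).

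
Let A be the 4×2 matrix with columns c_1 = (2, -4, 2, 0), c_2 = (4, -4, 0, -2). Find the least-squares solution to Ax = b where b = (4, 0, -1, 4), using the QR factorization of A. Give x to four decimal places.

c_1 = (2, -4, 2, 0); ‖c_1‖ = 4.8990, so q_1 = (0.4082, -0.8165, 0.4082, 0.0000).
q_1·c_2 = 0.4082·4 + (-0.8165)·(-4) + 0.4082·0 + 0.0000·(-2) = 4.8990.
u_2 = c_2 − 4.8990·q_1 = (2.0000, 0.0000, -2.0000, -2.0000).
‖u_2‖ = 3.4641, so q_2 = (0.5774, 0.0000, -0.5774, -0.5774).
Qᵀb = (1.2247, 0.5774).
Back-substitute: x_2 = 0.5774/3.4641 = 0.1667.
x_1 = (1.2247 − 4.8990·0.1667)/4.8990 = 0.0833.

x = (0.0833, 0.1667)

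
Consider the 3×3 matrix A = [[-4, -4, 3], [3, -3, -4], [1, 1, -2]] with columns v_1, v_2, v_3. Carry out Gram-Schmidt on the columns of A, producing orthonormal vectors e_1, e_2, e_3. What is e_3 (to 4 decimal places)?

v_1 = (-4, 3, 1); ‖v_1‖ = 5.0990, so e_1 = (-0.7845, 0.5883, 0.1961).
e_1·v_2 = (-0.7845)·(-4) + 0.5883·(-3) + 0.1961·1 = 1.5689.
u_2 = v_2 − 1.5689·e_1 = (-2.7692, -3.9231, 0.6923).
‖u_2‖ = 4.8516, so e_2 = (-0.5708, -0.8086, 0.1427).
e_1·v_3 = (-0.7845)·3 + 0.5883·(-4) + 0.1961·(-2) = -5.0990; e_2·v_3 = (-0.5708)·3 + (-0.8086)·(-4) + 0.1427·(-2) = 1.2367.
u_3 = v_3 + 5.0990·e_1 − 1.2367·e_2 = (-0.2941, 0.0000, -1.1765).
‖u_3‖ = 1.2127, so e_3 = (-0.2425, 0.0000, -0.9701).

e_3 = (-0.2425, 0.0000, -0.9701)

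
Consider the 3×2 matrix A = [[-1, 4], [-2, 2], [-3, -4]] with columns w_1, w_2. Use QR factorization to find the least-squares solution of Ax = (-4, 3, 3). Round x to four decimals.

x = (-0.6311, -0.5410)

w_1 = (-1, -2, -3); ‖w_1‖ = 3.7417, so q_1 = (-0.2673, -0.5345, -0.8018).
q_1·w_2 = (-0.2673)·4 + (-0.5345)·2 + (-0.8018)·(-4) = 1.0690.
u_2 = w_2 − 1.0690·q_1 = (4.2857, 2.5714, -3.1429).
‖u_2‖ = 5.9040, so q_2 = (0.7259, 0.4355, -0.5323).
Qᵀb = (-2.9399, -3.1940).
Back-substitute: x_2 = -3.1940/5.9040 = -0.5410.
x_1 = (-2.9399 − 1.0690·(-0.5410))/3.7417 = -0.6311.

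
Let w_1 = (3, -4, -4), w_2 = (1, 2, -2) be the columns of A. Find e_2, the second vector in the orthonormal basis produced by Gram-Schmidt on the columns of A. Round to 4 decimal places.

e_1 = w_1/‖w_1‖ = (3, -4, -4)/6.4031 = (0.4685, -0.6247, -0.6247).
r_{12} = e_1·w_2 = 0.4685.
u_2 = w_2 − 0.4685·e_1 = (0.7805, 2.2927, -1.7073).
‖u_2‖ = 2.9632, so e_2 = (0.2634, 0.7737, -0.5762).

e_2 = (0.2634, 0.7737, -0.5762)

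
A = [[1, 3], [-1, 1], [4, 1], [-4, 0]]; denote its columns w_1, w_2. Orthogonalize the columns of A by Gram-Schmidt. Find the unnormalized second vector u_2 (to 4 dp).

u_2 = (2.8235, 1.1765, 0.2941, 0.7059)

w_1 = (1, -1, 4, -4); ‖w_1‖ = 5.8310, so q_1 = (0.1715, -0.1715, 0.6860, -0.6860).
q_1·w_2 = 0.1715·3 + (-0.1715)·1 + 0.6860·1 + (-0.6860)·0 = 1.0290.
u_2 = w_2 − 1.0290·q_1 = (2.8235, 1.1765, 0.2941, 0.7059).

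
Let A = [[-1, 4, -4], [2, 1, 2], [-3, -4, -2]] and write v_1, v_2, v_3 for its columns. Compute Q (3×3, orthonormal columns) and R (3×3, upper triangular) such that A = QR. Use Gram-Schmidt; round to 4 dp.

Q = [[-0.2673, 0.9271, -0.2628], [0.5345, -0.0843, -0.8409], [-0.8018, -0.3652, -0.4730]], R = [[3.7417, 2.6726, 3.7417], [0.0000, 5.0850, -3.1465], [0.0000, 0.0000, 0.3154]]

e_1 = v_1/‖v_1‖ = (-1, 2, -3)/3.7417 = (-0.2673, 0.5345, -0.8018).
r_{12} = e_1·v_2 = 2.6726.
u_2 = v_2 − 2.6726·e_1 = (4.7143, -0.4286, -1.8571).
‖u_2‖ = 5.0850, so e_2 = (0.9271, -0.0843, -0.3652).
r_{13} = e_1·v_3 = 3.7417; r_{23} = e_2·v_3 = -3.1465.
u_3 = v_3 − 3.7417·e_1 + 3.1465·e_2 = (-0.0829, -0.2652, -0.1492).
‖u_3‖ = 0.3154, so e_3 = (-0.2628, -0.8409, -0.4730).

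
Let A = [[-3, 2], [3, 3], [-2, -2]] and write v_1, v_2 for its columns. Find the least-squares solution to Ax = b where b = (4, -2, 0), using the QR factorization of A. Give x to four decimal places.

v_1 = (-3, 3, -2); ‖v_1‖ = 4.6904, so e_1 = (-0.6396, 0.6396, -0.4264).
e_1·v_2 = (-0.6396)·2 + 0.6396·3 + (-0.4264)·(-2) = 1.4924.
u_2 = v_2 − 1.4924·e_1 = (2.9545, 2.0455, -1.3636).
‖u_2‖ = 3.8435, so e_2 = (0.7687, 0.5322, -0.3548).
Qᵀb = (-3.8376, 2.0105).
Back-substitute: x_2 = 2.0105/3.8435 = 0.5231.
x_1 = (-3.8376 − 1.4924·0.5231)/4.6904 = -0.9846.

x = (-0.9846, 0.5231)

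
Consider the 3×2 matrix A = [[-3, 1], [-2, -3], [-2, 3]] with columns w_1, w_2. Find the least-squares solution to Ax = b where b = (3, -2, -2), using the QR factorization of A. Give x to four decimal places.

x = (-0.0318, 0.1529)

w_1 = (-3, -2, -2); ‖w_1‖ = 4.1231, so e_1 = (-0.7276, -0.4851, -0.4851).
e_1·w_2 = (-0.7276)·1 + (-0.4851)·(-3) + (-0.4851)·3 = -0.7276.
u_2 = w_2 + 0.7276·e_1 = (0.4706, -3.3529, 2.6471).
‖u_2‖ = 4.2977, so e_2 = (0.1095, -0.7802, 0.6159).
Qᵀb = (-0.2425, 0.6570).
Back-substitute: x_2 = 0.6570/4.2977 = 0.1529.
x_1 = (-0.2425 + 0.7276·0.1529)/4.1231 = -0.0318.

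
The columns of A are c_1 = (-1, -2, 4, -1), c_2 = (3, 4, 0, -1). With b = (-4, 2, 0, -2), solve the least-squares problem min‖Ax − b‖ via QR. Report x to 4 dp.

c_1 = (-1, -2, 4, -1); ‖c_1‖ = 4.6904, so e_1 = (-0.2132, -0.4264, 0.8528, -0.2132).
e_1·c_2 = (-0.2132)·3 + (-0.4264)·4 + 0.8528·0 + (-0.2132)·(-1) = -2.1320.
u_2 = c_2 + 2.1320·e_1 = (2.5455, 3.0909, 1.8182, -1.4545).
‖u_2‖ = 4.6319, so e_2 = (0.5495, 0.6673, 0.3925, -0.3140).
Qᵀb = (0.4264, -0.2355).
Back-substitute: x_2 = -0.2355/4.6319 = -0.0508.
x_1 = (0.4264 + 2.1320·(-0.0508))/4.6904 = 0.0678.

x = (0.0678, -0.0508)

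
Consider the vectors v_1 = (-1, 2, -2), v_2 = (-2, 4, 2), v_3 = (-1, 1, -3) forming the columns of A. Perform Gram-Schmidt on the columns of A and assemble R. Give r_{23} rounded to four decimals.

r_{23} = -1.3416

v_1 = (-1, 2, -2); ‖v_1‖ = 3.0000, so e_1 = (-0.3333, 0.6667, -0.6667).
e_1·v_2 = (-0.3333)·(-2) + 0.6667·4 + (-0.6667)·2 = 2.0000.
u_2 = v_2 − 2.0000·e_1 = (-1.3333, 2.6667, 3.3333).
‖u_2‖ = 4.4721, so e_2 = (-0.2981, 0.5963, 0.7454).
r_{23} = e_2·v_3 = -1.3416.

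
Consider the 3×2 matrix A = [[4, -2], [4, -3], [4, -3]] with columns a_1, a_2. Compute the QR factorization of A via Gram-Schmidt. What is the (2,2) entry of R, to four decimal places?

q_1 = a_1/‖a_1‖ = (4, 4, 4)/6.9282 = (0.5774, 0.5774, 0.5774).
r_{12} = q_1·a_2 = -4.6188.
u_2 = a_2 + 4.6188·q_1 = (0.6667, -0.3333, -0.3333).
r_{22} = ‖u_2‖ = 0.8165.

r_{22} = 0.8165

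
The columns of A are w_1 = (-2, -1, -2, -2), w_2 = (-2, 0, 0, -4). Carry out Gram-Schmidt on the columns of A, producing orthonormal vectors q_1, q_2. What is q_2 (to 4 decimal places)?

q_1 = w_1/‖w_1‖ = (-2, -1, -2, -2)/3.6056 = (-0.5547, -0.2774, -0.5547, -0.5547).
r_{12} = q_1·w_2 = 3.3282.
u_2 = w_2 − 3.3282·q_1 = (-0.1538, 0.9231, 1.8462, -2.1538).
‖u_2‖ = 2.9872, so q_2 = (-0.0515, 0.3090, 0.6180, -0.7210).

q_2 = (-0.0515, 0.3090, 0.6180, -0.7210)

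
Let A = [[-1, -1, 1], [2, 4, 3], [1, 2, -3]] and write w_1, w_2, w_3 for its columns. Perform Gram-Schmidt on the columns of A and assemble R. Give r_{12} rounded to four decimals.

r_{12} = 4.4907

w_1 = (-1, 2, 1); ‖w_1‖ = 2.4495, so q_1 = (-0.4082, 0.8165, 0.4082).
r_{12} = q_1·w_2 = 4.4907.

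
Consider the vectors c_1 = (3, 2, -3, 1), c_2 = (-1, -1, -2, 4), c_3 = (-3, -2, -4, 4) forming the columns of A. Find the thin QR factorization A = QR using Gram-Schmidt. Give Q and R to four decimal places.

q_1 = c_1/‖c_1‖ = (3, 2, -3, 1)/4.7958 = (0.6255, 0.4170, -0.6255, 0.2085).
r_{12} = q_1·c_2 = 1.0426.
u_2 = c_2 − 1.0426·q_1 = (-1.6522, -1.4348, -1.3478, 3.7826).
‖u_2‖ = 4.5731, so q_2 = (-0.3613, -0.3137, -0.2947, 0.8271).
r_{13} = q_1·c_3 = 0.6255; r_{23} = q_2·c_3 = 6.1989.
u_3 = c_3 − 0.6255·q_1 − 6.1989·q_2 = (-1.1518, -0.3160, -1.7817, -1.2578).
‖u_3‖ = 2.4866, so q_3 = (-0.4632, -0.1271, -0.7165, -0.5058).

Q = [[0.6255, -0.3613, -0.4632], [0.4170, -0.3137, -0.1271], [-0.6255, -0.2947, -0.7165], [0.2085, 0.8271, -0.5058]], R = [[4.7958, 1.0426, 0.6255], [0.0000, 4.5731, 6.1989], [0.0000, 0.0000, 2.4866]]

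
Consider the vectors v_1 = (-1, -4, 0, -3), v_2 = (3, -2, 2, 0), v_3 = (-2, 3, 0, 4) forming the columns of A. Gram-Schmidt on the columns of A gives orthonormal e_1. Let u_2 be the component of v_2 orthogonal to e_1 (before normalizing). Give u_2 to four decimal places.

u_2 = (3.1923, -1.2308, 2.0000, 0.5769)

v_1 = (-1, -4, 0, -3); ‖v_1‖ = 5.0990, so e_1 = (-0.1961, -0.7845, 0.0000, -0.5883).
e_1·v_2 = (-0.1961)·3 + (-0.7845)·(-2) + 0.0000·2 + (-0.5883)·0 = 0.9806.
u_2 = v_2 − 0.9806·e_1 = (3.1923, -1.2308, 2.0000, 0.5769).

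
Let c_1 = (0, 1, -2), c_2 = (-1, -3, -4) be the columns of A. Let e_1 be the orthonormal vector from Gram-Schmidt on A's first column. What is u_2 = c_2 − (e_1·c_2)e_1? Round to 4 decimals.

u_2 = (-1.0000, -4.0000, -2.0000)

c_1 = (0, 1, -2); ‖c_1‖ = 2.2361, so e_1 = (0.0000, 0.4472, -0.8944).
e_1·c_2 = 0.0000·(-1) + 0.4472·(-3) + (-0.8944)·(-4) = 2.2361.
u_2 = c_2 − 2.2361·e_1 = (-1.0000, -4.0000, -2.0000).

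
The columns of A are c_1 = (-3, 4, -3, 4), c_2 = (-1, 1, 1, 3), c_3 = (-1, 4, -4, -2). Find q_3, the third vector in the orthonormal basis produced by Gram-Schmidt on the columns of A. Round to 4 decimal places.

q_1 = c_1/‖c_1‖ = (-3, 4, -3, 4)/7.0711 = (-0.4243, 0.5657, -0.4243, 0.5657).
r_{12} = q_1·c_2 = 2.2627.
u_2 = c_2 − 2.2627·q_1 = (-0.0400, -0.2800, 1.9600, 1.7200).
‖u_2‖ = 2.6230, so q_2 = (-0.0152, -0.1067, 0.7472, 0.6557).
r_{13} = q_1·c_3 = 3.2527; r_{23} = q_2·c_3 = -4.7122.
u_3 = c_3 − 3.2527·q_1 + 4.7122·q_2 = (0.3081, 1.6570, 0.9012, -0.7500).
‖u_3‖ = 2.0531, so q_3 = (0.1501, 0.8071, 0.4389, -0.3653).

q_3 = (0.1501, 0.8071, 0.4389, -0.3653)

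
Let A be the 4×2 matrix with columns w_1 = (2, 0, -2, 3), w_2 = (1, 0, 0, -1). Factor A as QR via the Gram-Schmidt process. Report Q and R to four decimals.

w_1 = (2, 0, -2, 3); ‖w_1‖ = 4.1231, so q_1 = (0.4851, 0.0000, -0.4851, 0.7276).
q_1·w_2 = 0.4851·1 + 0.0000·0 + (-0.4851)·0 + 0.7276·(-1) = -0.2425.
u_2 = w_2 + 0.2425·q_1 = (1.1176, 0.0000, -0.1176, -0.8235).
‖u_2‖ = 1.3933, so q_2 = (0.8022, 0.0000, -0.0844, -0.5911).

Q = [[0.4851, 0.8022], [0.0000, 0.0000], [-0.4851, -0.0844], [0.7276, -0.5911]], R = [[4.1231, -0.2425], [0.0000, 1.3933]]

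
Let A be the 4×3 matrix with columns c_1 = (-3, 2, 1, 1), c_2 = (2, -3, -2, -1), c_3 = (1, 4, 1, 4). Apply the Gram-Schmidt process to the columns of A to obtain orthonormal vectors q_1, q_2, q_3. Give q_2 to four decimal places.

q_2 = (-0.5774, -0.5774, -0.5774, 0.0000)

c_1 = (-3, 2, 1, 1); ‖c_1‖ = 3.8730, so q_1 = (-0.7746, 0.5164, 0.2582, 0.2582).
q_1·c_2 = (-0.7746)·2 + 0.5164·(-3) + 0.2582·(-2) + 0.2582·(-1) = -3.8730.
u_2 = c_2 + 3.8730·q_1 = (-1.0000, -1.0000, -1.0000, 0.0000).
‖u_2‖ = 1.7321, so q_2 = (-0.5774, -0.5774, -0.5774, 0.0000).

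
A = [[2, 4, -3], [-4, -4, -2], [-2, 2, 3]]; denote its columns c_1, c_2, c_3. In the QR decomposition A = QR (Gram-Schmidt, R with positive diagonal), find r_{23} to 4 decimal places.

c_1 = (2, -4, -2); ‖c_1‖ = 4.8990, so q_1 = (0.4082, -0.8165, -0.4082).
q_1·c_2 = 0.4082·4 + (-0.8165)·(-4) + (-0.4082)·2 = 4.0825.
u_2 = c_2 − 4.0825·q_1 = (2.3333, -0.6667, 3.6667).
‖u_2‖ = 4.3970, so q_2 = (0.5307, -0.1516, 0.8339).
r_{23} = q_2·c_3 = 1.2130.

r_{23} = 1.2130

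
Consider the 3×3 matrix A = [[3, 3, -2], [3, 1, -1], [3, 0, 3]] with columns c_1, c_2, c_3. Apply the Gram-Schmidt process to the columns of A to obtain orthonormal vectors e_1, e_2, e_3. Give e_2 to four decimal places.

c_1 = (3, 3, 3); ‖c_1‖ = 5.1962, so e_1 = (0.5774, 0.5774, 0.5774).
e_1·c_2 = 0.5774·3 + 0.5774·1 + 0.5774·0 = 2.3094.
u_2 = c_2 − 2.3094·e_1 = (1.6667, -0.3333, -1.3333).
‖u_2‖ = 2.1602, so e_2 = (0.7715, -0.1543, -0.6172).

e_2 = (0.7715, -0.1543, -0.6172)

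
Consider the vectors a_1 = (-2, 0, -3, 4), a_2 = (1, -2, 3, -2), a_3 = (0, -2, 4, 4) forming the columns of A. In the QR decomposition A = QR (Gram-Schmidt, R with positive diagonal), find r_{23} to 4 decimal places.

r_{23} = 4.5075

q_1 = a_1/‖a_1‖ = (-2, 0, -3, 4)/5.3852 = (-0.3714, 0.0000, -0.5571, 0.7428).
r_{12} = q_1·a_2 = -3.5282.
u_2 = a_2 + 3.5282·q_1 = (-0.3103, -2.0000, 1.0345, 0.6207).
‖u_2‖ = 2.3562, so q_2 = (-0.1317, -0.8488, 0.4390, 0.2634).
r_{23} = q_2·a_3 = 4.5075.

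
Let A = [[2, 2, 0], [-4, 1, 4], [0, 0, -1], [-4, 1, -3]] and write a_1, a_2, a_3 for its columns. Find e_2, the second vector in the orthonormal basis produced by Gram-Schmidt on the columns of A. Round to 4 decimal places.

e_2 = (0.9428, 0.2357, 0.0000, 0.2357)

e_1 = a_1/‖a_1‖ = (2, -4, 0, -4)/6.0000 = (0.3333, -0.6667, 0.0000, -0.6667).
r_{12} = e_1·a_2 = -0.6667.
u_2 = a_2 + 0.6667·e_1 = (2.2222, 0.5556, 0.0000, 0.5556).
‖u_2‖ = 2.3570, so e_2 = (0.9428, 0.2357, 0.0000, 0.2357).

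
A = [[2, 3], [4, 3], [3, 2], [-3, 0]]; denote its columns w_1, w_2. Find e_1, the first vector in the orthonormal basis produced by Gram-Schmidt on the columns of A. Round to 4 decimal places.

e_1 = (0.3244, 0.6489, 0.4867, -0.4867)

w_1 = (2, 4, 3, -3); ‖w_1‖ = 6.1644, so e_1 = (0.3244, 0.6489, 0.4867, -0.4867).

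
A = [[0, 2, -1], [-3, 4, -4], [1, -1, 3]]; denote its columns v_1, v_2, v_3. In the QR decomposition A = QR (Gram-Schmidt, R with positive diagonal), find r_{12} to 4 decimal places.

v_1 = (0, -3, 1); ‖v_1‖ = 3.1623, so q_1 = (0.0000, -0.9487, 0.3162).
r_{12} = q_1·v_2 = -4.1110.

r_{12} = -4.1110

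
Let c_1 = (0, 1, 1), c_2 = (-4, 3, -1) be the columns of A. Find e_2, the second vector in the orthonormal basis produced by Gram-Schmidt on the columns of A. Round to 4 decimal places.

c_1 = (0, 1, 1); ‖c_1‖ = 1.4142, so e_1 = (0.0000, 0.7071, 0.7071).
e_1·c_2 = 0.0000·(-4) + 0.7071·3 + 0.7071·(-1) = 1.4142.
u_2 = c_2 − 1.4142·e_1 = (-4.0000, 2.0000, -2.0000).
‖u_2‖ = 4.8990, so e_2 = (-0.8165, 0.4082, -0.4082).

e_2 = (-0.8165, 0.4082, -0.4082)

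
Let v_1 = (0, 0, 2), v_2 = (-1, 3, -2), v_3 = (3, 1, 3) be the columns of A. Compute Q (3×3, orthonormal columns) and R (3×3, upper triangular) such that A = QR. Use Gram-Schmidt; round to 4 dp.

v_1 = (0, 0, 2); ‖v_1‖ = 2.0000, so e_1 = (0.0000, 0.0000, 1.0000).
e_1·v_2 = 0.0000·(-1) + 0.0000·3 + 1.0000·(-2) = -2.0000.
u_2 = v_2 + 2.0000·e_1 = (-1.0000, 3.0000, 0.0000).
‖u_2‖ = 3.1623, so e_2 = (-0.3162, 0.9487, 0.0000).
e_1·v_3 = 0.0000·3 + 0.0000·1 + 1.0000·3 = 3.0000; e_2·v_3 = (-0.3162)·3 + 0.9487·1 + 0.0000·3 = 0.0000.
u_3 = v_3 − 3.0000·e_1 + 0.0000·e_2 = (3.0000, 1.0000, 0.0000).
‖u_3‖ = 3.1623, so e_3 = (0.9487, 0.3162, 0.0000).

Q = [[0.0000, -0.3162, 0.9487], [0.0000, 0.9487, 0.3162], [1.0000, 0.0000, 0.0000]], R = [[2.0000, -2.0000, 3.0000], [0.0000, 3.1623, 0.0000], [0.0000, 0.0000, 3.1623]]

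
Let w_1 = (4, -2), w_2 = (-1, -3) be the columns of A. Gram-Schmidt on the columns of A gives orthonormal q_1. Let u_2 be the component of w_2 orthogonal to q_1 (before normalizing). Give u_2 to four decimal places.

u_2 = (-1.4000, -2.8000)

q_1 = w_1/‖w_1‖ = (4, -2)/4.4721 = (0.8944, -0.4472).
r_{12} = q_1·w_2 = 0.4472.
u_2 = w_2 − 0.4472·q_1 = (-1.4000, -2.8000).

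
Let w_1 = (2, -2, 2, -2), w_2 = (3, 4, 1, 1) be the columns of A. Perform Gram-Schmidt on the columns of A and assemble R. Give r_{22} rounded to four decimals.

w_1 = (2, -2, 2, -2); ‖w_1‖ = 4.0000, so q_1 = (0.5000, -0.5000, 0.5000, -0.5000).
q_1·w_2 = 0.5000·3 + (-0.5000)·4 + 0.5000·1 + (-0.5000)·1 = -0.5000.
u_2 = w_2 + 0.5000·q_1 = (3.2500, 3.7500, 1.2500, 0.7500).
r_{22} = ‖u_2‖ = 5.1720.

r_{22} = 5.1720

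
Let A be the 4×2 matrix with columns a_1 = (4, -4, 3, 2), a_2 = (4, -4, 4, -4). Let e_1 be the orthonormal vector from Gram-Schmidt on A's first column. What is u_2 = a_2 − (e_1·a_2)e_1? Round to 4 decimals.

u_2 = (0.8000, -0.8000, 1.6000, -5.6000)

a_1 = (4, -4, 3, 2); ‖a_1‖ = 6.7082, so e_1 = (0.5963, -0.5963, 0.4472, 0.2981).
e_1·a_2 = 0.5963·4 + (-0.5963)·(-4) + 0.4472·4 + 0.2981·(-4) = 5.3666.
u_2 = a_2 − 5.3666·e_1 = (0.8000, -0.8000, 1.6000, -5.6000).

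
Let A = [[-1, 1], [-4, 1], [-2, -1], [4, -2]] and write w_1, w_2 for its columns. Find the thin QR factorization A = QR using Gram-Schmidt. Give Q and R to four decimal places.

Q = [[-0.1644, 0.3639], [-0.6576, -0.0980], [-0.3288, -0.8257], [0.6576, -0.4198]], R = [[6.0828, -1.8084], [0.0000, 1.9313]]

w_1 = (-1, -4, -2, 4); ‖w_1‖ = 6.0828, so q_1 = (-0.1644, -0.6576, -0.3288, 0.6576).
q_1·w_2 = (-0.1644)·1 + (-0.6576)·1 + (-0.3288)·(-1) + 0.6576·(-2) = -1.8084.
u_2 = w_2 + 1.8084·q_1 = (0.7027, -0.1892, -1.5946, -0.8108).
‖u_2‖ = 1.9313, so q_2 = (0.3639, -0.0980, -0.8257, -0.4198).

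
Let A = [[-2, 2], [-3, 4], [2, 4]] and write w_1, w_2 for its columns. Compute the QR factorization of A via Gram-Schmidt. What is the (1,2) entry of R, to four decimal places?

r_{12} = -1.9403

q_1 = w_1/‖w_1‖ = (-2, -3, 2)/4.1231 = (-0.4851, -0.7276, 0.4851).
r_{12} = q_1·w_2 = -1.9403.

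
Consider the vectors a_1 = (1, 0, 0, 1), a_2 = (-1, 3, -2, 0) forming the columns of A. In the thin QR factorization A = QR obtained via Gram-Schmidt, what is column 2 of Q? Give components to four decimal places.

e_2 = (-0.1361, 0.8165, -0.5443, 0.1361)

a_1 = (1, 0, 0, 1); ‖a_1‖ = 1.4142, so e_1 = (0.7071, 0.0000, 0.0000, 0.7071).
e_1·a_2 = 0.7071·(-1) + 0.0000·3 + 0.0000·(-2) + 0.7071·0 = -0.7071.
u_2 = a_2 + 0.7071·e_1 = (-0.5000, 3.0000, -2.0000, 0.5000).
‖u_2‖ = 3.6742, so e_2 = (-0.1361, 0.8165, -0.5443, 0.1361).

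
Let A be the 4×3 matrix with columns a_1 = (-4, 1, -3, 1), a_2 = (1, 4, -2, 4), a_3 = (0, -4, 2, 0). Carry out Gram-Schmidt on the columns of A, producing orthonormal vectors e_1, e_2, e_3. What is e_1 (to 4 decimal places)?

a_1 = (-4, 1, -3, 1); ‖a_1‖ = 5.1962, so e_1 = (-0.7698, 0.1925, -0.5774, 0.1925).

e_1 = (-0.7698, 0.1925, -0.5774, 0.1925)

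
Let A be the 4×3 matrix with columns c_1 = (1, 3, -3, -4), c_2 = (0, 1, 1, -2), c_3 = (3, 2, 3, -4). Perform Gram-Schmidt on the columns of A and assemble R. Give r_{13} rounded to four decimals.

r_{13} = 2.7045

q_1 = c_1/‖c_1‖ = (1, 3, -3, -4)/5.9161 = (0.1690, 0.5071, -0.5071, -0.6761).
r_{13} = q_1·c_3 = 2.7045.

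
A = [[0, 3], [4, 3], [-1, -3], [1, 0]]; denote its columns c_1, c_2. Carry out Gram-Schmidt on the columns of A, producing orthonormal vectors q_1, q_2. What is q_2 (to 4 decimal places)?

c_1 = (0, 4, -1, 1); ‖c_1‖ = 4.2426, so q_1 = (0.0000, 0.9428, -0.2357, 0.2357).
q_1·c_2 = 0.0000·3 + 0.9428·3 + (-0.2357)·(-3) + 0.2357·0 = 3.5355.
u_2 = c_2 − 3.5355·q_1 = (3.0000, -0.3333, -2.1667, -0.8333).
‖u_2‖ = 3.8079, so q_2 = (0.7878, -0.0875, -0.5690, -0.2188).

q_2 = (0.7878, -0.0875, -0.5690, -0.2188)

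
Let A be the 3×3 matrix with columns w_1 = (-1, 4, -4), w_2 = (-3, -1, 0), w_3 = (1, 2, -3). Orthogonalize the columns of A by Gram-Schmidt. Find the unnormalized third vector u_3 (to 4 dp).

w_1 = (-1, 4, -4); ‖w_1‖ = 5.7446, so q_1 = (-0.1741, 0.6963, -0.6963).
q_1·w_2 = (-0.1741)·(-3) + 0.6963·(-1) + (-0.6963)·0 = -0.1741.
u_2 = w_2 + 0.1741·q_1 = (-3.0303, -0.8788, -0.1212).
‖u_2‖ = 3.1575, so q_2 = (-0.9597, -0.2783, -0.0384).
q_1·w_3 = (-0.1741)·1 + 0.6963·2 + (-0.6963)·(-3) = 3.3075; q_2·w_3 = (-0.9597)·1 + (-0.2783)·2 + (-0.0384)·(-3) = -1.4012.
u_3 = w_3 − 3.3075·q_1 + 1.4012·q_2 = (0.2310, -0.6930, -0.7508).

u_3 = (0.2310, -0.6930, -0.7508)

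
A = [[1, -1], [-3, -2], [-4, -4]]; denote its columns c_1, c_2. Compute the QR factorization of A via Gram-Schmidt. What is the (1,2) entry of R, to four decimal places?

c_1 = (1, -3, -4); ‖c_1‖ = 5.0990, so e_1 = (0.1961, -0.5883, -0.7845).
r_{12} = e_1·c_2 = 4.1184.

r_{12} = 4.1184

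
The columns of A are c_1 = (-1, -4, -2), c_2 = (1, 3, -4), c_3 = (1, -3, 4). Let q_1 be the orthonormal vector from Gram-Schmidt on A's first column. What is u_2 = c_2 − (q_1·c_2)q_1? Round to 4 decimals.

c_1 = (-1, -4, -2); ‖c_1‖ = 4.5826, so q_1 = (-0.2182, -0.8729, -0.4364).
q_1·c_2 = (-0.2182)·1 + (-0.8729)·3 + (-0.4364)·(-4) = -1.0911.
u_2 = c_2 + 1.0911·q_1 = (0.7619, 2.0476, -4.4762).

u_2 = (0.7619, 2.0476, -4.4762)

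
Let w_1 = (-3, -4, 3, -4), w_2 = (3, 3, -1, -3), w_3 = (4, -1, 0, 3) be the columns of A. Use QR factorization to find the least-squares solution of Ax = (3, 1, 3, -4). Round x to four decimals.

x = (0.6864, 1.0442, 0.4896)

w_1 = (-3, -4, 3, -4); ‖w_1‖ = 7.0711, so q_1 = (-0.4243, -0.5657, 0.4243, -0.5657).
q_1·w_2 = (-0.4243)·3 + (-0.5657)·3 + 0.4243·(-1) + (-0.5657)·(-3) = -1.6971.
u_2 = w_2 + 1.6971·q_1 = (2.2800, 2.0400, -0.2800, -3.9600).
‖u_2‖ = 5.0120, so q_2 = (0.4549, 0.4070, -0.0559, -0.7901).
q_1·w_3 = (-0.4243)·4 + (-0.5657)·(-1) + 0.4243·0 + (-0.5657)·3 = -2.8284; q_2·w_3 = 0.4549·4 + 0.4070·(-1) + (-0.0559)·0 + (-0.7901)·3 = -0.9577.
u_3 = w_3 + 2.8284·q_1 + 0.9577·q_2 = (3.2357, -2.2102, 1.1465, 0.6433).
‖u_3‖ = 4.1331, so q_3 = (0.7829, -0.5347, 0.2774, 0.1556).
Qᵀb = (1.6971, 4.7646, 2.0234).
Back-substitute: x_3 = 2.0234/4.1331 = 0.4896.
x_2 = (4.7646 + 0.9577·0.4896)/5.0120 = 1.0442.
x_1 = (1.6971 + 1.6971·1.0442 + 2.8284·0.4896)/7.0711 = 0.6864.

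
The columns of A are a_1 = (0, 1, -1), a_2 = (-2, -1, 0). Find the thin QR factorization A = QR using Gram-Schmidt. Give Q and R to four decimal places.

e_1 = a_1/‖a_1‖ = (0, 1, -1)/1.4142 = (0.0000, 0.7071, -0.7071).
r_{12} = e_1·a_2 = -0.7071.
u_2 = a_2 + 0.7071·e_1 = (-2.0000, -0.5000, -0.5000).
‖u_2‖ = 2.1213, so e_2 = (-0.9428, -0.2357, -0.2357).

Q = [[0.0000, -0.9428], [0.7071, -0.2357], [-0.7071, -0.2357]], R = [[1.4142, -0.7071], [0.0000, 2.1213]]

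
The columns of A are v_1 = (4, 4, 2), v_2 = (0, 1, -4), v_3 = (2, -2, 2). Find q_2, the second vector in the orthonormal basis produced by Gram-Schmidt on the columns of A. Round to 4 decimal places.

q_2 = (0.1092, 0.3550, -0.9285)

q_1 = v_1/‖v_1‖ = (4, 4, 2)/6.0000 = (0.6667, 0.6667, 0.3333).
r_{12} = q_1·v_2 = -0.6667.
u_2 = v_2 + 0.6667·q_1 = (0.4444, 1.4444, -3.7778).
‖u_2‖ = 4.0689, so q_2 = (0.1092, 0.3550, -0.9285).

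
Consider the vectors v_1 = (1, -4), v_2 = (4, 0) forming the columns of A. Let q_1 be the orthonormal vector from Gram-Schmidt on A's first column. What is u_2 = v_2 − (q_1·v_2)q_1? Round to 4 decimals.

q_1 = v_1/‖v_1‖ = (1, -4)/4.1231 = (0.2425, -0.9701).
r_{12} = q_1·v_2 = 0.9701.
u_2 = v_2 − 0.9701·q_1 = (3.7647, 0.9412).

u_2 = (3.7647, 0.9412)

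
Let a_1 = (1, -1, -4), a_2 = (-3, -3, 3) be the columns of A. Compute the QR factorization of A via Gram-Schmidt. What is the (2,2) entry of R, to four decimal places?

a_1 = (1, -1, -4); ‖a_1‖ = 4.2426, so q_1 = (0.2357, -0.2357, -0.9428).
q_1·a_2 = 0.2357·(-3) + (-0.2357)·(-3) + (-0.9428)·3 = -2.8284.
u_2 = a_2 + 2.8284·q_1 = (-2.3333, -3.6667, 0.3333).
r_{22} = ‖u_2‖ = 4.3589.

r_{22} = 4.3589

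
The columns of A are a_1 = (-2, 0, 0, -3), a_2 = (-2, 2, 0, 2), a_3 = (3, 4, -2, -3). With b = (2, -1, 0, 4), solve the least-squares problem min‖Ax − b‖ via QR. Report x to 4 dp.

a_1 = (-2, 0, 0, -3); ‖a_1‖ = 3.6056, so q_1 = (-0.5547, 0.0000, 0.0000, -0.8321).
q_1·a_2 = (-0.5547)·(-2) + 0.0000·2 + 0.0000·0 + (-0.8321)·2 = -0.5547.
u_2 = a_2 + 0.5547·q_1 = (-2.3077, 2.0000, 0.0000, 1.5385).
‖u_2‖ = 3.4194, so q_2 = (-0.6749, 0.5849, 0.0000, 0.4499).
q_1·a_3 = (-0.5547)·3 + 0.0000·4 + 0.0000·(-2) + (-0.8321)·(-3) = 0.8321; q_2·a_3 = (-0.6749)·3 + 0.5849·4 + 0.0000·(-2) + 0.4499·(-3) = -1.0348.
u_3 = a_3 − 0.8321·q_1 + 1.0348·q_2 = (2.7632, 4.6053, -2.0000, -1.8421).
‖u_3‖ = 6.0197, so q_3 = (0.4590, 0.7650, -0.3322, -0.3060).
Qᵀb = (-4.4376, -0.1350, -1.0710).
Back-substitute: x_3 = -1.0710/6.0197 = -0.1779.
x_2 = (-0.1350 + 1.0348·(-0.1779))/3.4194 = -0.0933.
x_1 = (-4.4376 + 0.5547·(-0.0933) − 0.8321·(-0.1779))/3.6056 = -1.2041.

x = (-1.2041, -0.0933, -0.1779)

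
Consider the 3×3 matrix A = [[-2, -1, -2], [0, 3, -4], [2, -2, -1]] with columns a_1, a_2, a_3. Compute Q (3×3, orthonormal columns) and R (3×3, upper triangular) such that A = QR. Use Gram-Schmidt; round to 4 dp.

a_1 = (-2, 0, 2); ‖a_1‖ = 2.8284, so q_1 = (-0.7071, 0.0000, 0.7071).
q_1·a_2 = (-0.7071)·(-1) + 0.0000·3 + 0.7071·(-2) = -0.7071.
u_2 = a_2 + 0.7071·q_1 = (-1.5000, 3.0000, -1.5000).
‖u_2‖ = 3.6742, so q_2 = (-0.4082, 0.8165, -0.4082).
q_1·a_3 = (-0.7071)·(-2) + 0.0000·(-4) + 0.7071·(-1) = 0.7071; q_2·a_3 = (-0.4082)·(-2) + 0.8165·(-4) + (-0.4082)·(-1) = -2.0412.
u_3 = a_3 − 0.7071·q_1 + 2.0412·q_2 = (-2.3333, -2.3333, -2.3333).
‖u_3‖ = 4.0415, so q_3 = (-0.5774, -0.5774, -0.5774).

Q = [[-0.7071, -0.4082, -0.5774], [0.0000, 0.8165, -0.5774], [0.7071, -0.4082, -0.5774]], R = [[2.8284, -0.7071, 0.7071], [0.0000, 3.6742, -2.0412], [0.0000, 0.0000, 4.0415]]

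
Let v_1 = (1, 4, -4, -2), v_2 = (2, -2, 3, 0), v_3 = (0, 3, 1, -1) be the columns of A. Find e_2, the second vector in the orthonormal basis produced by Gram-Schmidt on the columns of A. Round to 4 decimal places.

e_2 = (0.8660, -0.0188, 0.3671, -0.3389)

v_1 = (1, 4, -4, -2); ‖v_1‖ = 6.0828, so e_1 = (0.1644, 0.6576, -0.6576, -0.3288).
e_1·v_2 = 0.1644·2 + 0.6576·(-2) + (-0.6576)·3 + (-0.3288)·0 = -2.9592.
u_2 = v_2 + 2.9592·e_1 = (2.4865, -0.0541, 1.0541, -0.9730).
‖u_2‖ = 2.8711, so e_2 = (0.8660, -0.0188, 0.3671, -0.3389).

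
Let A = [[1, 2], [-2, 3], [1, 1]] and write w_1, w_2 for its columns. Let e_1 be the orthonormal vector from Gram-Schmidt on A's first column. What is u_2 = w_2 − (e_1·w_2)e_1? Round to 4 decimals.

e_1 = w_1/‖w_1‖ = (1, -2, 1)/2.4495 = (0.4082, -0.8165, 0.4082).
r_{12} = e_1·w_2 = -1.2247.
u_2 = w_2 + 1.2247·e_1 = (2.5000, 2.0000, 1.5000).

u_2 = (2.5000, 2.0000, 1.5000)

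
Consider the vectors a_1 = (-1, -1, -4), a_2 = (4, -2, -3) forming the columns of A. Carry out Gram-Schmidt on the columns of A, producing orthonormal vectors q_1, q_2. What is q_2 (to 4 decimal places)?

a_1 = (-1, -1, -4); ‖a_1‖ = 4.2426, so q_1 = (-0.2357, -0.2357, -0.9428).
q_1·a_2 = (-0.2357)·4 + (-0.2357)·(-2) + (-0.9428)·(-3) = 2.3570.
u_2 = a_2 − 2.3570·q_1 = (4.5556, -1.4444, -0.7778).
‖u_2‖ = 4.8419, so q_2 = (0.9409, -0.2983, -0.1606).

q_2 = (0.9409, -0.2983, -0.1606)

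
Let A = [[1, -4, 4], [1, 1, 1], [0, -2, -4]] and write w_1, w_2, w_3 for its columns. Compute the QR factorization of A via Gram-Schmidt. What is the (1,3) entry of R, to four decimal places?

e_1 = w_1/‖w_1‖ = (1, 1, 0)/1.4142 = (0.7071, 0.7071, 0.0000).
r_{13} = e_1·w_3 = 3.5355.

r_{13} = 3.5355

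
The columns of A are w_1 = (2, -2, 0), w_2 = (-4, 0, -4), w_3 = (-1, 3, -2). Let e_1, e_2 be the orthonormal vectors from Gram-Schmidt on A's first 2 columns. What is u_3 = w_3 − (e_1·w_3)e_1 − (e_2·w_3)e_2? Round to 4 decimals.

u_3 = (1.3333, 1.3333, -1.3333)

w_1 = (2, -2, 0); ‖w_1‖ = 2.8284, so e_1 = (0.7071, -0.7071, 0.0000).
e_1·w_2 = 0.7071·(-4) + (-0.7071)·0 + 0.0000·(-4) = -2.8284.
u_2 = w_2 + 2.8284·e_1 = (-2.0000, -2.0000, -4.0000).
‖u_2‖ = 4.8990, so e_2 = (-0.4082, -0.4082, -0.8165).
e_1·w_3 = 0.7071·(-1) + (-0.7071)·3 + 0.0000·(-2) = -2.8284; e_2·w_3 = (-0.4082)·(-1) + (-0.4082)·3 + (-0.8165)·(-2) = 0.8165.
u_3 = w_3 + 2.8284·e_1 − 0.8165·e_2 = (1.3333, 1.3333, -1.3333).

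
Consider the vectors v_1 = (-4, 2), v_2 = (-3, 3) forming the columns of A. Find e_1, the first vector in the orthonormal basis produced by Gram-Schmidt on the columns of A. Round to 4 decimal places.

v_1 = (-4, 2); ‖v_1‖ = 4.4721, so e_1 = (-0.8944, 0.4472).

e_1 = (-0.8944, 0.4472)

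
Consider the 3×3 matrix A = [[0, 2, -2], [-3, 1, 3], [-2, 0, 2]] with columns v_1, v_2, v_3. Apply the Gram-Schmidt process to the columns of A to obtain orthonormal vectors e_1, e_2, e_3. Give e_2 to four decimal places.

e_2 = (0.9636, 0.1482, -0.2224)

v_1 = (0, -3, -2); ‖v_1‖ = 3.6056, so e_1 = (0.0000, -0.8321, -0.5547).
e_1·v_2 = 0.0000·2 + (-0.8321)·1 + (-0.5547)·0 = -0.8321.
u_2 = v_2 + 0.8321·e_1 = (2.0000, 0.3077, -0.4615).
‖u_2‖ = 2.0755, so e_2 = (0.9636, 0.1482, -0.2224).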